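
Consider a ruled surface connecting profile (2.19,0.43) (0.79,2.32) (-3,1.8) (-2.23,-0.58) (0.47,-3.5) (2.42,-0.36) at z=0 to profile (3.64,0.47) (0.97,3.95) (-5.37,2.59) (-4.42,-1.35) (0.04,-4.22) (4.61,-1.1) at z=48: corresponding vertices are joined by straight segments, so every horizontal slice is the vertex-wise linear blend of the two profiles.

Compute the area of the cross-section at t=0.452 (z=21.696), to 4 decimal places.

Area at t=0.452: 31.1428

Cross-section at t=0.452: each vertex is (1-t)·p0[i] + t·p1[i].
  v1: (1-0.452)·(2.19,0.43) + 0.452·(3.64,0.47) = (2.8454,0.4481)
  v2: (1-0.452)·(0.79,2.32) + 0.452·(0.97,3.95) = (0.8714,3.0568)
  v3: (1-0.452)·(-3,1.8) + 0.452·(-5.37,2.59) = (-4.0712,2.1571)
  v4: (1-0.452)·(-2.23,-0.58) + 0.452·(-4.42,-1.35) = (-3.2199,-0.9280)
  v5: (1-0.452)·(0.47,-3.5) + 0.452·(0.04,-4.22) = (0.2756,-3.8254)
  v6: (1-0.452)·(2.42,-0.36) + 0.452·(4.61,-1.1) = (3.4099,-0.6945)
Shoelace sum Σ(x_i·y_{i+1} − x_{i+1}·y_i):
  i=1: 2.8454·3.0568 − 0.8714·0.4481 = +8.3073 (running +8.3073)
  i=2: 0.8714·2.1571 − -4.0712·3.0568 = +14.3244 (running +22.6317)
  i=3: -4.0712·-0.9280 − -3.2199·2.1571 = +10.7238 (running +33.3555)
  i=4: -3.2199·-3.8254 − 0.2756·-0.9280 = +12.5733 (running +45.9287)
  i=5: 0.2756·-0.6945 − 3.4099·-3.8254 = +12.8529 (running +58.7816)
  i=6: 3.4099·0.4481 − 2.8454·-0.6945 = +3.5040 (running +62.2856)
Area = |Σ|/2 = |62.2856|/2 = 31.1428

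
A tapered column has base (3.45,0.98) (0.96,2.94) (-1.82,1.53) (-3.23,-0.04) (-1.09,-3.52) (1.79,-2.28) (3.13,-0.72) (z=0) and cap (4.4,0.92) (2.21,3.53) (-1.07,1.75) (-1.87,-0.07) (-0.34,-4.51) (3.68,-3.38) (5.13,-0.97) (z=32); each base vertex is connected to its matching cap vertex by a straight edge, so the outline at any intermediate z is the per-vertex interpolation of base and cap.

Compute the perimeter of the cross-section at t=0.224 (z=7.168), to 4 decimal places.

Perimeter at t=0.224: 20.0597

Cross-section at t=0.224: each vertex is (1-t)·p0[i] + t·p1[i].
  v1: (1-0.224)·(3.45,0.98) + 0.224·(4.4,0.92) = (3.6628,0.9666)
  v2: (1-0.224)·(0.96,2.94) + 0.224·(2.21,3.53) = (1.2400,3.0722)
  v3: (1-0.224)·(-1.82,1.53) + 0.224·(-1.07,1.75) = (-1.6520,1.5793)
  v4: (1-0.224)·(-3.23,-0.04) + 0.224·(-1.87,-0.07) = (-2.9254,-0.0467)
  v5: (1-0.224)·(-1.09,-3.52) + 0.224·(-0.34,-4.51) = (-0.9220,-3.7418)
  v6: (1-0.224)·(1.79,-2.28) + 0.224·(3.68,-3.38) = (2.2134,-2.5264)
  v7: (1-0.224)·(3.13,-0.72) + 0.224·(5.13,-0.97) = (3.5780,-0.7760)
Perimeter = Σ |v_{i+1} − v_i|:
  edge 1→2: √(-2.4228² + 2.1056²) = 3.2099 (running 3.2099)
  edge 2→3: √(-2.8920² + -1.4929²) = 3.2546 (running 6.4645)
  edge 3→4: √(-1.2734² + -1.6260²) = 2.0653 (running 8.5298)
  edge 4→5: √(2.0034² + -3.6950²) = 4.2032 (running 12.7329)
  edge 5→6: √(3.1354² + 1.2154²) = 3.3627 (running 16.0956)
  edge 6→7: √(1.3646² + 1.7504²) = 2.2195 (running 18.3151)
  edge 7→1: √(0.0848² + 1.7426²) = 1.7446 (running 20.0597)
Perimeter = 20.0597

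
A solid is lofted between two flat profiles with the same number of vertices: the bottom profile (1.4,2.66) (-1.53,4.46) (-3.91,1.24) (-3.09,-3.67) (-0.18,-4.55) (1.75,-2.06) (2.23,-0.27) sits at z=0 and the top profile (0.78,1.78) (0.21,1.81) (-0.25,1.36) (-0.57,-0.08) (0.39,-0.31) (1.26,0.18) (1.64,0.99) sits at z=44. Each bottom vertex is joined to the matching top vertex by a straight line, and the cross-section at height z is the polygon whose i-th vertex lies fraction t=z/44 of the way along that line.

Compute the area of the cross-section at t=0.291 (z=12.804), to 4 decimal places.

Area at t=0.291: 23.8174

Cross-section at t=0.291: each vertex is (1-t)·p0[i] + t·p1[i].
  v1: (1-0.291)·(1.4,2.66) + 0.291·(0.78,1.78) = (1.2196,2.4039)
  v2: (1-0.291)·(-1.53,4.46) + 0.291·(0.21,1.81) = (-1.0237,3.6889)
  v3: (1-0.291)·(-3.91,1.24) + 0.291·(-0.25,1.36) = (-2.8449,1.2749)
  v4: (1-0.291)·(-3.09,-3.67) + 0.291·(-0.57,-0.08) = (-2.3567,-2.6253)
  v5: (1-0.291)·(-0.18,-4.55) + 0.291·(0.39,-0.31) = (-0.0141,-3.3162)
  v6: (1-0.291)·(1.75,-2.06) + 0.291·(1.26,0.18) = (1.6074,-1.4082)
  v7: (1-0.291)·(2.23,-0.27) + 0.291·(1.64,0.99) = (2.0583,0.0967)
Shoelace sum Σ(x_i·y_{i+1} − x_{i+1}·y_i):
  i=1: 1.2196·3.6889 − -1.0237·2.4039 = +6.9596 (running +6.9596)
  i=2: -1.0237·1.2749 − -2.8449·3.6889 = +9.1895 (running +16.1491)
  i=3: -2.8449·-2.6253 − -2.3567·1.2749 = +10.4734 (running +26.6225)
  i=4: -2.3567·-3.3162 − -0.0141·-2.6253 = +7.7780 (running +34.4006)
  i=5: -0.0141·-1.4082 − 1.6074·-3.3162 = +5.3503 (running +39.7509)
  i=6: 1.6074·0.0967 − 2.0583·-1.4082 = +3.0538 (running +42.8047)
  i=7: 2.0583·2.4039 − 1.2196·0.0967 = +4.8301 (running +47.6348)
Area = |Σ|/2 = |47.6348|/2 = 23.8174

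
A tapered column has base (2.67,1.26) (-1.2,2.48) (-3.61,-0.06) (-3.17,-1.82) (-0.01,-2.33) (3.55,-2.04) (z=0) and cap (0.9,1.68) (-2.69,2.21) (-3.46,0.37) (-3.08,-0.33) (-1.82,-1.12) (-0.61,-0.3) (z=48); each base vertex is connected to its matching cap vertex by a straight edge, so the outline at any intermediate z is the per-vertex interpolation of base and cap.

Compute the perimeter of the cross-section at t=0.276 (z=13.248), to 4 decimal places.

Perimeter at t=0.276: 17.1013

Cross-section at t=0.276: each vertex is (1-t)·p0[i] + t·p1[i].
  v1: (1-0.276)·(2.67,1.26) + 0.276·(0.9,1.68) = (2.1815,1.3759)
  v2: (1-0.276)·(-1.2,2.48) + 0.276·(-2.69,2.21) = (-1.6112,2.4055)
  v3: (1-0.276)·(-3.61,-0.06) + 0.276·(-3.46,0.37) = (-3.5686,0.0587)
  v4: (1-0.276)·(-3.17,-1.82) + 0.276·(-3.08,-0.33) = (-3.1452,-1.4088)
  v5: (1-0.276)·(-0.01,-2.33) + 0.276·(-1.82,-1.12) = (-0.5096,-1.9960)
  v6: (1-0.276)·(3.55,-2.04) + 0.276·(-0.61,-0.3) = (2.4018,-1.5598)
Perimeter = Σ |v_{i+1} − v_i|:
  edge 1→2: √(-3.7927² + 1.0296²) = 3.9300 (running 3.9300)
  edge 2→3: √(-1.9574² + -2.3468²) = 3.0559 (running 6.9859)
  edge 3→4: √(0.4234² + -1.4674²) = 1.5273 (running 8.5132)
  edge 4→5: √(2.6356² + -0.5873²) = 2.7002 (running 11.2135)
  edge 5→6: √(2.9114² + 0.4363²) = 2.9439 (running 14.1574)
  edge 6→1: √(-0.2204² + 2.9357²) = 2.9439 (running 17.1013)
Perimeter = 17.1013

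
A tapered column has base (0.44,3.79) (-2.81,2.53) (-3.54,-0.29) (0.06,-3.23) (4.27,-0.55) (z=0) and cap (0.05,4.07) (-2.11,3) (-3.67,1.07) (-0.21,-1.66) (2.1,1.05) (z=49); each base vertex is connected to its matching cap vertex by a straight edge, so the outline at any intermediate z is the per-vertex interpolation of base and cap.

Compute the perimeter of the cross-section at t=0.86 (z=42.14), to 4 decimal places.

Perimeter at t=0.86: 17.1917

Cross-section at t=0.86: each vertex is (1-t)·p0[i] + t·p1[i].
  v1: (1-0.86)·(0.44,3.79) + 0.86·(0.05,4.07) = (0.1046,4.0308)
  v2: (1-0.86)·(-2.81,2.53) + 0.86·(-2.11,3) = (-2.2080,2.9342)
  v3: (1-0.86)·(-3.54,-0.29) + 0.86·(-3.67,1.07) = (-3.6518,0.8796)
  v4: (1-0.86)·(0.06,-3.23) + 0.86·(-0.21,-1.66) = (-0.1722,-1.8798)
  v5: (1-0.86)·(4.27,-0.55) + 0.86·(2.1,1.05) = (2.4038,0.8260)
Perimeter = Σ |v_{i+1} − v_i|:
  edge 1→2: √(-2.3126² + -1.0966²) = 2.5594 (running 2.5594)
  edge 2→3: √(-1.4438² + -2.0546²) = 2.5112 (running 5.0706)
  edge 3→4: √(3.4796² + -2.7594²) = 4.4409 (running 9.5115)
  edge 4→5: √(2.5760² + 2.7058²) = 3.7359 (running 13.2474)
  edge 5→1: √(-2.2992² + 3.2048²) = 3.9442 (running 17.1917)
Perimeter = 17.1917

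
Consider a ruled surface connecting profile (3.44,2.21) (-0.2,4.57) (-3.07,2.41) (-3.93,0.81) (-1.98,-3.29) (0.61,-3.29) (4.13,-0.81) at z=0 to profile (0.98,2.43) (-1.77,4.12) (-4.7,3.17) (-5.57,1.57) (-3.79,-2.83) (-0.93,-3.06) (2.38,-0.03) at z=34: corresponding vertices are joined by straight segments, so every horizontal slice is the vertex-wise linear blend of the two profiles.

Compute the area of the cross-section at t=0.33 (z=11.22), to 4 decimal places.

Area at t=0.33: 40.8314

Cross-section at t=0.33: each vertex is (1-t)·p0[i] + t·p1[i].
  v1: (1-0.33)·(3.44,2.21) + 0.33·(0.98,2.43) = (2.6282,2.2826)
  v2: (1-0.33)·(-0.2,4.57) + 0.33·(-1.77,4.12) = (-0.7181,4.4215)
  v3: (1-0.33)·(-3.07,2.41) + 0.33·(-4.7,3.17) = (-3.6079,2.6608)
  v4: (1-0.33)·(-3.93,0.81) + 0.33·(-5.57,1.57) = (-4.4712,1.0608)
  v5: (1-0.33)·(-1.98,-3.29) + 0.33·(-3.79,-2.83) = (-2.5773,-3.1382)
  v6: (1-0.33)·(0.61,-3.29) + 0.33·(-0.93,-3.06) = (0.1018,-3.2141)
  v7: (1-0.33)·(4.13,-0.81) + 0.33·(2.38,-0.03) = (3.5525,-0.5526)
Shoelace sum Σ(x_i·y_{i+1} − x_{i+1}·y_i):
  i=1: 2.6282·4.4215 − -0.7181·2.2826 = +13.2597 (running +13.2597)
  i=2: -0.7181·2.6608 − -3.6079·4.4215 = +14.0416 (running +27.3013)
  i=3: -3.6079·1.0608 − -4.4712·2.6608 = +8.0697 (running +35.3710)
  i=4: -4.4712·-3.1382 − -2.5773·1.0608 = +16.7655 (running +52.1366)
  i=5: -2.5773·-3.2141 − 0.1018·-3.1382 = +8.6032 (running +60.7397)
  i=6: 0.1018·-0.5526 − 3.5525·-3.2141 = +11.3618 (running +72.1016)
  i=7: 3.5525·2.2826 − 2.6282·-0.5526 = +9.5613 (running +81.6628)
Area = |Σ|/2 = |81.6628|/2 = 40.8314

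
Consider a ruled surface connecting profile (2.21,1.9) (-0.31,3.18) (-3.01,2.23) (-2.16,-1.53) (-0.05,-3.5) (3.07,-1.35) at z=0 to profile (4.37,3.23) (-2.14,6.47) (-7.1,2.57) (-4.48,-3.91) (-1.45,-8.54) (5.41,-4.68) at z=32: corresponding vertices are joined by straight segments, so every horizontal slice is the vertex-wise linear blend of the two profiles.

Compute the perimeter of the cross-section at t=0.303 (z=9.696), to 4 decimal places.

Perimeter at t=0.303: 26.2509

Cross-section at t=0.303: each vertex is (1-t)·p0[i] + t·p1[i].
  v1: (1-0.303)·(2.21,1.9) + 0.303·(4.37,3.23) = (2.8645,2.3030)
  v2: (1-0.303)·(-0.31,3.18) + 0.303·(-2.14,6.47) = (-0.8645,4.1769)
  v3: (1-0.303)·(-3.01,2.23) + 0.303·(-7.1,2.57) = (-4.2493,2.3330)
  v4: (1-0.303)·(-2.16,-1.53) + 0.303·(-4.48,-3.91) = (-2.8630,-2.2511)
  v5: (1-0.303)·(-0.05,-3.5) + 0.303·(-1.45,-8.54) = (-0.4742,-5.0271)
  v6: (1-0.303)·(3.07,-1.35) + 0.303·(5.41,-4.68) = (3.7790,-2.3590)
Perimeter = Σ |v_{i+1} − v_i|:
  edge 1→2: √(-3.7290² + 1.8739²) = 4.1733 (running 4.1733)
  edge 2→3: √(-3.3848² + -1.8439²) = 3.8544 (running 8.0277)
  edge 3→4: √(1.3863² + -4.5842²) = 4.7892 (running 12.8169)
  edge 4→5: √(2.3888² + -2.7760²) = 3.6623 (running 16.4792)
  edge 5→6: √(4.2532² + 2.6681²) = 5.0208 (running 21.5000)
  edge 6→1: √(-0.9145² + 4.6620²) = 4.7508 (running 26.2509)
Perimeter = 26.2509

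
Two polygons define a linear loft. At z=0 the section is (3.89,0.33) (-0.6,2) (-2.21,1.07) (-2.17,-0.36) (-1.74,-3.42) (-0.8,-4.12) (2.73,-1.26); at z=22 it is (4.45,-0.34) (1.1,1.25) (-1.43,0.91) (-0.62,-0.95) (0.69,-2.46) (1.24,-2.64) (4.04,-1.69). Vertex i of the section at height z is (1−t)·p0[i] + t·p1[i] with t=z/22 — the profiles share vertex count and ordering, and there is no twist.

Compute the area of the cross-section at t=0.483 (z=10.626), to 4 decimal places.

Cross-section at t=0.483: each vertex is (1-t)·p0[i] + t·p1[i].
  v1: (1-0.483)·(3.89,0.33) + 0.483·(4.45,-0.34) = (4.1605,0.0064)
  v2: (1-0.483)·(-0.6,2) + 0.483·(1.1,1.25) = (0.2211,1.6378)
  v3: (1-0.483)·(-2.21,1.07) + 0.483·(-1.43,0.91) = (-1.8333,0.9927)
  v4: (1-0.483)·(-2.17,-0.36) + 0.483·(-0.62,-0.95) = (-1.4214,-0.6450)
  v5: (1-0.483)·(-1.74,-3.42) + 0.483·(0.69,-2.46) = (-0.5663,-2.9563)
  v6: (1-0.483)·(-0.8,-4.12) + 0.483·(1.24,-2.64) = (0.1853,-3.4052)
  v7: (1-0.483)·(2.73,-1.26) + 0.483·(4.04,-1.69) = (3.3627,-1.4677)
Shoelace sum Σ(x_i·y_{i+1} − x_{i+1}·y_i):
  i=1: 4.1605·1.6378 − 0.2211·0.0064 = +6.8124 (running +6.8124)
  i=2: 0.2211·0.9927 − -1.8333·1.6378 = +3.2219 (running +10.0343)
  i=3: -1.8333·-0.6450 − -1.4214·0.9927 = +2.5934 (running +12.6277)
  i=4: -1.4214·-2.9563 − -0.5663·-0.6450 = +3.8367 (running +16.4644)
  i=5: -0.5663·-3.4052 − 0.1853·-2.9563 = +2.4762 (running +18.9407)
  i=6: 0.1853·-1.4677 − 3.3627·-3.4052 = +11.1786 (running +30.1193)
  i=7: 3.3627·0.0064 − 4.1605·-1.4677 = +6.1278 (running +36.2471)
Area = |Σ|/2 = |36.2471|/2 = 18.1236

Area at t=0.483: 18.1236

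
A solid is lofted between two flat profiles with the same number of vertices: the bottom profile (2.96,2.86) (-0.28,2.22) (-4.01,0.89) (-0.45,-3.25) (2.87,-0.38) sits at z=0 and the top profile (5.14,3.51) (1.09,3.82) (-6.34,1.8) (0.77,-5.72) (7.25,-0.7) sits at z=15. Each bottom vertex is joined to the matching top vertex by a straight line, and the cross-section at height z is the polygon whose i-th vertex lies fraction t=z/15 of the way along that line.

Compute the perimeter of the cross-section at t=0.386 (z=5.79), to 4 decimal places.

Cross-section at t=0.386: each vertex is (1-t)·p0[i] + t·p1[i].
  v1: (1-0.386)·(2.96,2.86) + 0.386·(5.14,3.51) = (3.8015,3.1109)
  v2: (1-0.386)·(-0.28,2.22) + 0.386·(1.09,3.82) = (0.2488,2.8376)
  v3: (1-0.386)·(-4.01,0.89) + 0.386·(-6.34,1.8) = (-4.9094,1.2413)
  v4: (1-0.386)·(-0.45,-3.25) + 0.386·(0.77,-5.72) = (0.0209,-4.2034)
  v5: (1-0.386)·(2.87,-0.38) + 0.386·(7.25,-0.7) = (4.5607,-0.5035)
Perimeter = Σ |v_{i+1} − v_i|:
  edge 1→2: √(-3.5527² + -0.2733²) = 3.5632 (running 3.5632)
  edge 2→3: √(-5.1582² + -1.5963²) = 5.3996 (running 8.9627)
  edge 3→4: √(4.9303² + -5.4447²) = 7.3452 (running 16.3080)
  edge 4→5: √(4.5398² + 3.6999²) = 5.8565 (running 22.1645)
  edge 5→1: √(-0.7592² + 3.6144²) = 3.6933 (running 25.8578)
Perimeter = 25.8578

Perimeter at t=0.386: 25.8578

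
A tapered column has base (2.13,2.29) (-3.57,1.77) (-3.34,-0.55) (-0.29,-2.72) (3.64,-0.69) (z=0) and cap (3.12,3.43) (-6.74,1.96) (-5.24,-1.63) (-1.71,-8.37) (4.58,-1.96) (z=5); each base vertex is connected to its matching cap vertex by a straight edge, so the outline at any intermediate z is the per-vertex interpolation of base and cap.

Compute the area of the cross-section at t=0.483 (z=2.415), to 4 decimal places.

Area at t=0.483: 46.7514

Cross-section at t=0.483: each vertex is (1-t)·p0[i] + t·p1[i].
  v1: (1-0.483)·(2.13,2.29) + 0.483·(3.12,3.43) = (2.6082,2.8406)
  v2: (1-0.483)·(-3.57,1.77) + 0.483·(-6.74,1.96) = (-5.1011,1.8618)
  v3: (1-0.483)·(-3.34,-0.55) + 0.483·(-5.24,-1.63) = (-4.2577,-1.0716)
  v4: (1-0.483)·(-0.29,-2.72) + 0.483·(-1.71,-8.37) = (-0.9759,-5.4489)
  v5: (1-0.483)·(3.64,-0.69) + 0.483·(4.58,-1.96) = (4.0940,-1.3034)
Shoelace sum Σ(x_i·y_{i+1} − x_{i+1}·y_i):
  i=1: 2.6082·1.8618 − -5.1011·2.8406 = +19.3461 (running +19.3461)
  i=2: -5.1011·-1.0716 − -4.2577·1.8618 = +13.3934 (running +32.7395)
  i=3: -4.2577·-5.4489 − -0.9759·-1.0716 = +22.1542 (running +54.8938)
  i=4: -0.9759·-1.3034 − 4.0940·-5.4489 = +23.5801 (running +78.4738)
  i=5: 4.0940·2.8406 − 2.6082·-1.3034 = +15.0291 (running +93.5029)
Area = |Σ|/2 = |93.5029|/2 = 46.7514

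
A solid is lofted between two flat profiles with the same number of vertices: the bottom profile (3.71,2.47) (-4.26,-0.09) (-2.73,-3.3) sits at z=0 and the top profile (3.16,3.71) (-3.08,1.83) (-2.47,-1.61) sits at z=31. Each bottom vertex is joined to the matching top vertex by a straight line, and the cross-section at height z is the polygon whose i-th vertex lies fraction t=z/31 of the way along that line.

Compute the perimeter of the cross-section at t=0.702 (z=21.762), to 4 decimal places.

Perimeter at t=0.702: 18.5685

Cross-section at t=0.702: each vertex is (1-t)·p0[i] + t·p1[i].
  v1: (1-0.702)·(3.71,2.47) + 0.702·(3.16,3.71) = (3.3239,3.3405)
  v2: (1-0.702)·(-4.26,-0.09) + 0.702·(-3.08,1.83) = (-3.4316,1.2578)
  v3: (1-0.702)·(-2.73,-3.3) + 0.702·(-2.47,-1.61) = (-2.5475,-2.1136)
Perimeter = Σ |v_{i+1} − v_i|:
  edge 1→2: √(-6.7555² + -2.0826²) = 7.0693 (running 7.0693)
  edge 2→3: √(0.8842² + -3.3715²) = 3.4855 (running 10.5547)
  edge 3→1: √(5.8714² + 5.4541²) = 8.0138 (running 18.5685)
Perimeter = 18.5685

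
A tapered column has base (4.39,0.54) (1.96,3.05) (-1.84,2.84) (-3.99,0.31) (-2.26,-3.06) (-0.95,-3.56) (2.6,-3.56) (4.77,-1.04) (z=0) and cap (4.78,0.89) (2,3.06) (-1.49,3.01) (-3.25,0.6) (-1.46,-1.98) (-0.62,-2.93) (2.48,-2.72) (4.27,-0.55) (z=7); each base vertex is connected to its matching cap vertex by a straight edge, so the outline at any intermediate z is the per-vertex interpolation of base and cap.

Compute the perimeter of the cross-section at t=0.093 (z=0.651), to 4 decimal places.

Cross-section at t=0.093: each vertex is (1-t)·p0[i] + t·p1[i].
  v1: (1-0.093)·(4.39,0.54) + 0.093·(4.78,0.89) = (4.4263,0.5726)
  v2: (1-0.093)·(1.96,3.05) + 0.093·(2,3.06) = (1.9637,3.0509)
  v3: (1-0.093)·(-1.84,2.84) + 0.093·(-1.49,3.01) = (-1.8075,2.8558)
  v4: (1-0.093)·(-3.99,0.31) + 0.093·(-3.25,0.6) = (-3.9212,0.3370)
  v5: (1-0.093)·(-2.26,-3.06) + 0.093·(-1.46,-1.98) = (-2.1856,-2.9596)
  v6: (1-0.093)·(-0.95,-3.56) + 0.093·(-0.62,-2.93) = (-0.9193,-3.5014)
  v7: (1-0.093)·(2.6,-3.56) + 0.093·(2.48,-2.72) = (2.5888,-3.4819)
  v8: (1-0.093)·(4.77,-1.04) + 0.093·(4.27,-0.55) = (4.7235,-0.9944)
Perimeter = Σ |v_{i+1} − v_i|:
  edge 1→2: √(-2.4625² + 2.4784²) = 3.4938 (running 3.4938)
  edge 2→3: √(-3.7712² + -0.1951²) = 3.7762 (running 7.2700)
  edge 3→4: √(-2.1137² + -2.5188²) = 3.2882 (running 10.5582)
  edge 4→5: √(1.7356² + -3.2965²) = 3.7255 (running 14.2837)
  edge 5→6: √(1.2663² + -0.5418²) = 1.3773 (running 15.6611)
  edge 6→7: √(3.5082² + 0.0195²) = 3.5082 (running 19.1693)
  edge 7→8: √(2.1347² + 2.4874²) = 3.2778 (running 22.4471)
  edge 8→1: √(-0.2972² + 1.5670²) = 1.5949 (running 24.0420)
Perimeter = 24.0420

Perimeter at t=0.093: 24.0420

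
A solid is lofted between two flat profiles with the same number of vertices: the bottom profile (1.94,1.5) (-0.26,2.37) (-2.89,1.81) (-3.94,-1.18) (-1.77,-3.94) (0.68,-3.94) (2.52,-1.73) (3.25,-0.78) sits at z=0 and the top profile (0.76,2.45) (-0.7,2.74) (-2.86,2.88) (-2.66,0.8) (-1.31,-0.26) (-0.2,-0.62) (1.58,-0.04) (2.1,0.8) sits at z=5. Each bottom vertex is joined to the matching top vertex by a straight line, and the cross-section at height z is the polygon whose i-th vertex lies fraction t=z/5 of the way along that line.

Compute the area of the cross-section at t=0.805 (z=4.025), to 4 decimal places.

Cross-section at t=0.805: each vertex is (1-t)·p0[i] + t·p1[i].
  v1: (1-0.805)·(1.94,1.5) + 0.805·(0.76,2.45) = (0.9901,2.2648)
  v2: (1-0.805)·(-0.26,2.37) + 0.805·(-0.7,2.74) = (-0.6142,2.6679)
  v3: (1-0.805)·(-2.89,1.81) + 0.805·(-2.86,2.88) = (-2.8659,2.6713)
  v4: (1-0.805)·(-3.94,-1.18) + 0.805·(-2.66,0.8) = (-2.9096,0.4139)
  v5: (1-0.805)·(-1.77,-3.94) + 0.805·(-1.31,-0.26) = (-1.3997,-0.9776)
  v6: (1-0.805)·(0.68,-3.94) + 0.805·(-0.2,-0.62) = (-0.0284,-1.2674)
  v7: (1-0.805)·(2.52,-1.73) + 0.805·(1.58,-0.04) = (1.7633,-0.3695)
  v8: (1-0.805)·(3.25,-0.78) + 0.805·(2.1,0.8) = (2.3243,0.4919)
Shoelace sum Σ(x_i·y_{i+1} − x_{i+1}·y_i):
  i=1: 0.9901·2.6679 − -0.6142·2.2648 = +4.0324 (running +4.0324)
  i=2: -0.6142·2.6713 − -2.8659·2.6679 = +6.0049 (running +10.0374)
  i=3: -2.8659·0.4139 − -2.9096·2.6713 = +6.5864 (running +16.6237)
  i=4: -2.9096·-0.9776 − -1.3997·0.4139 = +3.4238 (running +20.0475)
  i=5: -1.3997·-1.2674 − -0.0284·-0.9776 = +1.7462 (running +21.7937)
  i=6: -0.0284·-0.3695 − 1.7633·-1.2674 = +2.2453 (running +24.0390)
  i=7: 1.7633·0.4919 − 2.3243·-0.3695 = +1.7263 (running +25.7653)
  i=8: 2.3243·2.2648 − 0.9901·0.4919 = +4.7768 (running +30.5421)
Area = |Σ|/2 = |30.5421|/2 = 15.2711

Area at t=0.805: 15.2711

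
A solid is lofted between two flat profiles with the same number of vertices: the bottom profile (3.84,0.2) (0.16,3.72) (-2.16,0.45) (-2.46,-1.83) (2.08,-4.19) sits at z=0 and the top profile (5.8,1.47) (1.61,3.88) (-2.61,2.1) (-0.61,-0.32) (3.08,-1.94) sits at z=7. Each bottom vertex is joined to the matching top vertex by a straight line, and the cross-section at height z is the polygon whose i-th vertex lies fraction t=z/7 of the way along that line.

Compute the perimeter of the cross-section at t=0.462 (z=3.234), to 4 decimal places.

Perimeter at t=0.462: 20.6367

Cross-section at t=0.462: each vertex is (1-t)·p0[i] + t·p1[i].
  v1: (1-0.462)·(3.84,0.2) + 0.462·(5.8,1.47) = (4.7455,0.7867)
  v2: (1-0.462)·(0.16,3.72) + 0.462·(1.61,3.88) = (0.8299,3.7939)
  v3: (1-0.462)·(-2.16,0.45) + 0.462·(-2.61,2.1) = (-2.3679,1.2123)
  v4: (1-0.462)·(-2.46,-1.83) + 0.462·(-0.61,-0.32) = (-1.6053,-1.1324)
  v5: (1-0.462)·(2.08,-4.19) + 0.462·(3.08,-1.94) = (2.5420,-3.1505)
Perimeter = Σ |v_{i+1} − v_i|:
  edge 1→2: √(-3.9156² + 3.0072²) = 4.9371 (running 4.9371)
  edge 2→3: √(-3.1978² + -2.5816²) = 4.1098 (running 9.0470)
  edge 3→4: √(0.7626² + -2.3447²) = 2.4656 (running 11.5125)
  edge 4→5: √(4.1473² + -2.0181²) = 4.6123 (running 16.1248)
  edge 5→1: √(2.2035² + 3.9372²) = 4.5119 (running 20.6367)
Perimeter = 20.6367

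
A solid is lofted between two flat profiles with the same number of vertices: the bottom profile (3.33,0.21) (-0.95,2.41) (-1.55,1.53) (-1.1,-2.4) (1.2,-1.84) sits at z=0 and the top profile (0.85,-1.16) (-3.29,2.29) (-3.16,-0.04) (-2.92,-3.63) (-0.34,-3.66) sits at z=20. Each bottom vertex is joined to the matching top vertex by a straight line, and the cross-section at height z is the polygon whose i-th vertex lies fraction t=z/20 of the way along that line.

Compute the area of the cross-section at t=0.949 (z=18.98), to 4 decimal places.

Cross-section at t=0.949: each vertex is (1-t)·p0[i] + t·p1[i].
  v1: (1-0.949)·(3.33,0.21) + 0.949·(0.85,-1.16) = (0.9765,-1.0901)
  v2: (1-0.949)·(-0.95,2.41) + 0.949·(-3.29,2.29) = (-3.1707,2.2961)
  v3: (1-0.949)·(-1.55,1.53) + 0.949·(-3.16,-0.04) = (-3.0779,0.0401)
  v4: (1-0.949)·(-1.1,-2.4) + 0.949·(-2.92,-3.63) = (-2.8272,-3.5673)
  v5: (1-0.949)·(1.2,-1.84) + 0.949·(-0.34,-3.66) = (-0.2615,-3.5672)
Shoelace sum Σ(x_i·y_{i+1} − x_{i+1}·y_i):
  i=1: 0.9765·2.2961 − -3.1707·-1.0901 = -1.2143 (running -1.2143)
  i=2: -3.1707·0.0401 − -3.0779·2.2961 = +6.9402 (running +5.7258)
  i=3: -3.0779·-3.5673 − -2.8272·0.0401 = +11.0929 (running +16.8188)
  i=4: -2.8272·-3.5672 − -0.2615·-3.5673 = +9.1524 (running +25.9712)
  i=5: -0.2615·-1.0901 − 0.9765·-3.5672 = +3.7683 (running +29.7395)
Area = |Σ|/2 = |29.7395|/2 = 14.8697

Area at t=0.949: 14.8697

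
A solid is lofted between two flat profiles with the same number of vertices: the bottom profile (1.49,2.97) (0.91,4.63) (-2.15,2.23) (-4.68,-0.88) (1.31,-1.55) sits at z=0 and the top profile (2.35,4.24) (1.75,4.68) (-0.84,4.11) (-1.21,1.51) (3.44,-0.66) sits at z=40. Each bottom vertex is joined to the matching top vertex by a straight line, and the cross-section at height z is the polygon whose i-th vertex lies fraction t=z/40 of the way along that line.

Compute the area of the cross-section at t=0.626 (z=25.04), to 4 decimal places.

Cross-section at t=0.626: each vertex is (1-t)·p0[i] + t·p1[i].
  v1: (1-0.626)·(1.49,2.97) + 0.626·(2.35,4.24) = (2.0284,3.7650)
  v2: (1-0.626)·(0.91,4.63) + 0.626·(1.75,4.68) = (1.4358,4.6613)
  v3: (1-0.626)·(-2.15,2.23) + 0.626·(-0.84,4.11) = (-1.3299,3.4069)
  v4: (1-0.626)·(-4.68,-0.88) + 0.626·(-1.21,1.51) = (-2.5078,0.6161)
  v5: (1-0.626)·(1.31,-1.55) + 0.626·(3.44,-0.66) = (2.6434,-0.9929)
Shoelace sum Σ(x_i·y_{i+1} − x_{i+1}·y_i):
  i=1: 2.0284·4.6613 − 1.4358·3.7650 = +4.0488 (running +4.0488)
  i=2: 1.4358·3.4069 − -1.3299·4.6613 = +11.0910 (running +15.1398)
  i=3: -1.3299·0.6161 − -2.5078·3.4069 = +7.7243 (running +22.8641)
  i=4: -2.5078·-0.9929 − 2.6434·0.6161 = +0.8612 (running +23.7253)
  i=5: 2.6434·3.7650 − 2.0284·-0.9929 = +11.9663 (running +35.6915)
Area = |Σ|/2 = |35.6915|/2 = 17.8458

Area at t=0.626: 17.8458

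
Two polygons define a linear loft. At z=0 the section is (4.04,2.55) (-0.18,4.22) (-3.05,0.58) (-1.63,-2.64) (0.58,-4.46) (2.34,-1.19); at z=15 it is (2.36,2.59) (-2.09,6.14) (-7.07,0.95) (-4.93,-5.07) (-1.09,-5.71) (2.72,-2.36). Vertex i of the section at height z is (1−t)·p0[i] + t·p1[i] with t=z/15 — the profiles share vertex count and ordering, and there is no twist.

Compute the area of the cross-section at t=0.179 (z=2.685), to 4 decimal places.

Cross-section at t=0.179: each vertex is (1-t)·p0[i] + t·p1[i].
  v1: (1-0.179)·(4.04,2.55) + 0.179·(2.36,2.59) = (3.7393,2.5572)
  v2: (1-0.179)·(-0.18,4.22) + 0.179·(-2.09,6.14) = (-0.5219,4.5637)
  v3: (1-0.179)·(-3.05,0.58) + 0.179·(-7.07,0.95) = (-3.7696,0.6462)
  v4: (1-0.179)·(-1.63,-2.64) + 0.179·(-4.93,-5.07) = (-2.2207,-3.0750)
  v5: (1-0.179)·(0.58,-4.46) + 0.179·(-1.09,-5.71) = (0.2811,-4.6837)
  v6: (1-0.179)·(2.34,-1.19) + 0.179·(2.72,-2.36) = (2.4080,-1.3994)
Shoelace sum Σ(x_i·y_{i+1} − x_{i+1}·y_i):
  i=1: 3.7393·4.5637 − -0.5219·2.5572 = +18.3994 (running +18.3994)
  i=2: -0.5219·0.6462 − -3.7696·4.5637 = +16.8659 (running +35.2653)
  i=3: -3.7696·-3.0750 − -2.2207·0.6462 = +13.0264 (running +48.2918)
  i=4: -2.2207·-4.6837 − 0.2811·-3.0750 = +11.2655 (running +59.5572)
  i=5: 0.2811·-1.3994 − 2.4080·-4.6837 = +10.8852 (running +70.4425)
  i=6: 2.4080·2.5572 − 3.7393·-1.3994 = +11.3906 (running +81.8330)
Area = |Σ|/2 = |81.8330|/2 = 40.9165

Area at t=0.179: 40.9165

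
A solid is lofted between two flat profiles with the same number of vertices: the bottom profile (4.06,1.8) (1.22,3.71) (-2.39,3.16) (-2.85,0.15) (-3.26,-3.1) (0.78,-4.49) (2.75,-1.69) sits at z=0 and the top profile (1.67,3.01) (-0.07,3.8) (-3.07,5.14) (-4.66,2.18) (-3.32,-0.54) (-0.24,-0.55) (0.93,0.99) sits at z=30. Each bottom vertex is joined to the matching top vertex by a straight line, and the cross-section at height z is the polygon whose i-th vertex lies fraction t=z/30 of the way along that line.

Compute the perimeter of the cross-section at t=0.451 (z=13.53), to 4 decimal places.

Cross-section at t=0.451: each vertex is (1-t)·p0[i] + t·p1[i].
  v1: (1-0.451)·(4.06,1.8) + 0.451·(1.67,3.01) = (2.9821,2.3457)
  v2: (1-0.451)·(1.22,3.71) + 0.451·(-0.07,3.8) = (0.6382,3.7506)
  v3: (1-0.451)·(-2.39,3.16) + 0.451·(-3.07,5.14) = (-2.6967,4.0530)
  v4: (1-0.451)·(-2.85,0.15) + 0.451·(-4.66,2.18) = (-3.6663,1.0655)
  v5: (1-0.451)·(-3.26,-3.1) + 0.451·(-3.32,-0.54) = (-3.2871,-1.9454)
  v6: (1-0.451)·(0.78,-4.49) + 0.451·(-0.24,-0.55) = (0.3200,-2.7131)
  v7: (1-0.451)·(2.75,-1.69) + 0.451·(0.93,0.99) = (1.9292,-0.4813)
Perimeter = Σ |v_{i+1} − v_i|:
  edge 1→2: √(-2.3439² + 1.4049²) = 2.7327 (running 2.7327)
  edge 2→3: √(-3.3349² + 0.3024²) = 3.3486 (running 6.0813)
  edge 3→4: √(-0.9696² + -2.9874²) = 3.1409 (running 9.2221)
  edge 4→5: √(0.3793² + -3.0110²) = 3.0348 (running 12.2569)
  edge 5→6: √(3.6070² + -0.7676²) = 3.6878 (running 15.9447)
  edge 6→7: √(1.6092² + 2.2317²) = 2.7514 (running 18.6961)
  edge 7→1: √(1.0529² + 2.8270²) = 3.0167 (running 21.7128)
Perimeter = 21.7128

Perimeter at t=0.451: 21.7128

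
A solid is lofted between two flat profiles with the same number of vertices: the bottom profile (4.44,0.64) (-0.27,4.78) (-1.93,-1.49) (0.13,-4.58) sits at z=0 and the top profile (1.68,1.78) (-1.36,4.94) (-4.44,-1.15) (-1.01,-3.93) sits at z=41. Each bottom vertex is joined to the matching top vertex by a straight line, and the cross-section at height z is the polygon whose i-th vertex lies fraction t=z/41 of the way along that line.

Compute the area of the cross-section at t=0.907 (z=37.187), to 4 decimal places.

Cross-section at t=0.907: each vertex is (1-t)·p0[i] + t·p1[i].
  v1: (1-0.907)·(4.44,0.64) + 0.907·(1.68,1.78) = (1.9367,1.6740)
  v2: (1-0.907)·(-0.27,4.78) + 0.907·(-1.36,4.94) = (-1.2586,4.9251)
  v3: (1-0.907)·(-1.93,-1.49) + 0.907·(-4.44,-1.15) = (-4.2066,-1.1816)
  v4: (1-0.907)·(0.13,-4.58) + 0.907·(-1.01,-3.93) = (-0.9040,-3.9905)
Shoelace sum Σ(x_i·y_{i+1} − x_{i+1}·y_i):
  i=1: 1.9367·4.9251 − -1.2586·1.6740 = +11.6453 (running +11.6453)
  i=2: -1.2586·-1.1816 − -4.2066·4.9251 = +22.2051 (running +33.8504)
  i=3: -4.2066·-3.9905 − -0.9040·-1.1816 = +15.7179 (running +49.5683)
  i=4: -0.9040·1.6740 − 1.9367·-3.9905 = +6.2150 (running +55.7833)
Area = |Σ|/2 = |55.7833|/2 = 27.8917

Area at t=0.907: 27.8917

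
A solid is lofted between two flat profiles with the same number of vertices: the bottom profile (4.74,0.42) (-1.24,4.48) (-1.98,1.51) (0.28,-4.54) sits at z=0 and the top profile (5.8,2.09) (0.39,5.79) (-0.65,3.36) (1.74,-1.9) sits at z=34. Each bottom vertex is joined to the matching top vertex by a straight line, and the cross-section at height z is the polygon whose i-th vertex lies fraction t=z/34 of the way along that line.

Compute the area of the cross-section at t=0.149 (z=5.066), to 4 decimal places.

Cross-section at t=0.149: each vertex is (1-t)·p0[i] + t·p1[i].
  v1: (1-0.149)·(4.74,0.42) + 0.149·(5.8,2.09) = (4.8979,0.6688)
  v2: (1-0.149)·(-1.24,4.48) + 0.149·(0.39,5.79) = (-0.9971,4.6752)
  v3: (1-0.149)·(-1.98,1.51) + 0.149·(-0.65,3.36) = (-1.7818,1.7856)
  v4: (1-0.149)·(0.28,-4.54) + 0.149·(1.74,-1.9) = (0.4975,-4.1466)
Shoelace sum Σ(x_i·y_{i+1} − x_{i+1}·y_i):
  i=1: 4.8979·4.6752 − -0.9971·0.6688 = +23.5657 (running +23.5657)
  i=2: -0.9971·1.7856 − -1.7818·4.6752 = +6.5499 (running +30.1156)
  i=3: -1.7818·-4.1466 − 0.4975·1.7856 = +6.5002 (running +36.6158)
  i=4: 0.4975·0.6688 − 4.8979·-4.1466 = +20.6428 (running +57.2585)
Area = |Σ|/2 = |57.2585|/2 = 28.6293

Area at t=0.149: 28.6293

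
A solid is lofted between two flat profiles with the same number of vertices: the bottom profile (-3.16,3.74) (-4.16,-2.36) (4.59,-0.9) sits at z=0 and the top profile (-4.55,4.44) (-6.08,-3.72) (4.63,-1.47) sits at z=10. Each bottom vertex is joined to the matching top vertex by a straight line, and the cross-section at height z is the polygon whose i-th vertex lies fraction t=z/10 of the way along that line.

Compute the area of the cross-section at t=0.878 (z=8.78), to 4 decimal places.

Cross-section at t=0.878: each vertex is (1-t)·p0[i] + t·p1[i].
  v1: (1-0.878)·(-3.16,3.74) + 0.878·(-4.55,4.44) = (-4.3804,4.3546)
  v2: (1-0.878)·(-4.16,-2.36) + 0.878·(-6.08,-3.72) = (-5.8458,-3.5541)
  v3: (1-0.878)·(4.59,-0.9) + 0.878·(4.63,-1.47) = (4.6251,-1.4005)
Shoelace sum Σ(x_i·y_{i+1} − x_{i+1}·y_i):
  i=1: -4.3804·-3.5541 − -5.8458·4.3546 = +41.0243 (running +41.0243)
  i=2: -5.8458·-1.4005 − 4.6251·-3.5541 = +24.6248 (running +65.6491)
  i=3: 4.6251·4.3546 − -4.3804·-1.4005 = +14.0059 (running +79.6551)
Area = |Σ|/2 = |79.6551|/2 = 39.8275

Area at t=0.878: 39.8275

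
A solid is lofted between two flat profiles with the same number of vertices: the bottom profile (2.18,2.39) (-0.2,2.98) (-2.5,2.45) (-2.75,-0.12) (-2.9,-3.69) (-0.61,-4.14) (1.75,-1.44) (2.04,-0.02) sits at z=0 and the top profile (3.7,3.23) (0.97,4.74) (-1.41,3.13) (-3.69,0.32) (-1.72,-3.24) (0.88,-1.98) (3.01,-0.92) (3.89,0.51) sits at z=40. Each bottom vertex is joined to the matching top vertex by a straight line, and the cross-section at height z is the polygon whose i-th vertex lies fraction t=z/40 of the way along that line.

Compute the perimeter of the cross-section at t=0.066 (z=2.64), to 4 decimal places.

Cross-section at t=0.066: each vertex is (1-t)·p0[i] + t·p1[i].
  v1: (1-0.066)·(2.18,2.39) + 0.066·(3.7,3.23) = (2.2803,2.4454)
  v2: (1-0.066)·(-0.2,2.98) + 0.066·(0.97,4.74) = (-0.1228,3.0962)
  v3: (1-0.066)·(-2.5,2.45) + 0.066·(-1.41,3.13) = (-2.4281,2.4949)
  v4: (1-0.066)·(-2.75,-0.12) + 0.066·(-3.69,0.32) = (-2.8120,-0.0910)
  v5: (1-0.066)·(-2.9,-3.69) + 0.066·(-1.72,-3.24) = (-2.8221,-3.6603)
  v6: (1-0.066)·(-0.61,-4.14) + 0.066·(0.88,-1.98) = (-0.5117,-3.9974)
  v7: (1-0.066)·(1.75,-1.44) + 0.066·(3.01,-0.92) = (1.8332,-1.4057)
  v8: (1-0.066)·(2.04,-0.02) + 0.066·(3.89,0.51) = (2.1621,0.0150)
Perimeter = Σ |v_{i+1} − v_i|:
  edge 1→2: √(-2.4031² + 0.6507²) = 2.4896 (running 2.4896)
  edge 2→3: √(-2.3053² + -0.6013²) = 2.3824 (running 4.8720)
  edge 3→4: √(-0.3840² + -2.5858²) = 2.6142 (running 7.4862)
  edge 4→5: √(-0.0101² + -3.5693²) = 3.5694 (running 11.0556)
  edge 5→6: √(2.3105² + -0.3371²) = 2.3349 (running 13.3905)
  edge 6→7: √(2.3448² + 2.5918²) = 3.4951 (running 16.8856)
  edge 7→8: √(0.3289² + 1.4207²) = 1.4582 (running 18.3438)
  edge 8→1: √(0.1182² + 2.4305²) = 2.4333 (running 20.7772)
Perimeter = 20.7772

Perimeter at t=0.066: 20.7772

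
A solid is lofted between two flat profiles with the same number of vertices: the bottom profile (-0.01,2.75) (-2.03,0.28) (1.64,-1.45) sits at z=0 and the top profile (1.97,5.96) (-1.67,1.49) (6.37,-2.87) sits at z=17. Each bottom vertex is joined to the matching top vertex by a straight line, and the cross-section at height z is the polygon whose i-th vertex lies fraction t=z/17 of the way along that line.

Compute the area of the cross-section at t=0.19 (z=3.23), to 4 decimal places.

Cross-section at t=0.19: each vertex is (1-t)·p0[i] + t·p1[i].
  v1: (1-0.19)·(-0.01,2.75) + 0.19·(1.97,5.96) = (0.3662,3.3599)
  v2: (1-0.19)·(-2.03,0.28) + 0.19·(-1.67,1.49) = (-1.9616,0.5099)
  v3: (1-0.19)·(1.64,-1.45) + 0.19·(6.37,-2.87) = (2.5387,-1.7198)
Shoelace sum Σ(x_i·y_{i+1} − x_{i+1}·y_i):
  i=1: 0.3662·0.5099 − -1.9616·3.3599 = +6.7775 (running +6.7775)
  i=2: -1.9616·-1.7198 − 2.5387·0.5099 = +2.0791 (running +8.8566)
  i=3: 2.5387·3.3599 − 0.3662·-1.7198 = +9.1596 (running +18.0162)
Area = |Σ|/2 = |18.0162|/2 = 9.0081

Area at t=0.19: 9.0081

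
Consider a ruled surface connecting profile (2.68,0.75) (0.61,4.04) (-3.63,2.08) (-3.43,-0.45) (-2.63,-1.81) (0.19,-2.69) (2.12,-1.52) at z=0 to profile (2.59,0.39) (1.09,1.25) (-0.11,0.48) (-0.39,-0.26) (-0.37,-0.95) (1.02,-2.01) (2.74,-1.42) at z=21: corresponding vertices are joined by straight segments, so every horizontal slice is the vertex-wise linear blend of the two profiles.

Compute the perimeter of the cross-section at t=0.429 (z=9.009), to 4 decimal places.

Cross-section at t=0.429: each vertex is (1-t)·p0[i] + t·p1[i].
  v1: (1-0.429)·(2.68,0.75) + 0.429·(2.59,0.39) = (2.6414,0.5956)
  v2: (1-0.429)·(0.61,4.04) + 0.429·(1.09,1.25) = (0.8159,2.8431)
  v3: (1-0.429)·(-3.63,2.08) + 0.429·(-0.11,0.48) = (-2.1199,1.3936)
  v4: (1-0.429)·(-3.43,-0.45) + 0.429·(-0.39,-0.26) = (-2.1258,-0.3685)
  v5: (1-0.429)·(-2.63,-1.81) + 0.429·(-0.37,-0.95) = (-1.6605,-1.4411)
  v6: (1-0.429)·(0.19,-2.69) + 0.429·(1.02,-2.01) = (0.5461,-2.3983)
  v7: (1-0.429)·(2.12,-1.52) + 0.429·(2.74,-1.42) = (2.3860,-1.4771)
Perimeter = Σ |v_{i+1} − v_i|:
  edge 1→2: √(-1.8255² + 2.2475²) = 2.8955 (running 2.8955)
  edge 2→3: √(-2.9358² + -1.4495²) = 3.2742 (running 6.1696)
  edge 3→4: √(-0.0059² + -1.7621²) = 1.7621 (running 7.9317)
  edge 4→5: √(0.4654² + -1.0726²) = 1.1692 (running 9.1009)
  edge 5→6: √(2.2065² + -0.9572²) = 2.4052 (running 11.5061)
  edge 6→7: √(1.8399² + 0.9212²) = 2.0576 (running 13.5638)
  edge 7→1: √(0.2554² + 2.0727²) = 2.0883 (running 15.6521)
Perimeter = 15.6521

Perimeter at t=0.429: 15.6521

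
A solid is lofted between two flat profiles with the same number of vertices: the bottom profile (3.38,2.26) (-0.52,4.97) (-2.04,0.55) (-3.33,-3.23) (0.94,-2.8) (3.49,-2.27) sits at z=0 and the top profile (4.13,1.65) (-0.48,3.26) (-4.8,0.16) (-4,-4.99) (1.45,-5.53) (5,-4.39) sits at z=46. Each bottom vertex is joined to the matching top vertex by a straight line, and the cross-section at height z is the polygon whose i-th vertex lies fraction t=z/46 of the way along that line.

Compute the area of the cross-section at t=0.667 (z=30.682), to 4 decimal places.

Area at t=0.667: 55.2311

Cross-section at t=0.667: each vertex is (1-t)·p0[i] + t·p1[i].
  v1: (1-0.667)·(3.38,2.26) + 0.667·(4.13,1.65) = (3.8803,1.8531)
  v2: (1-0.667)·(-0.52,4.97) + 0.667·(-0.48,3.26) = (-0.4933,3.8294)
  v3: (1-0.667)·(-2.04,0.55) + 0.667·(-4.8,0.16) = (-3.8809,0.2899)
  v4: (1-0.667)·(-3.33,-3.23) + 0.667·(-4,-4.99) = (-3.7769,-4.4039)
  v5: (1-0.667)·(0.94,-2.8) + 0.667·(1.45,-5.53) = (1.2802,-4.6209)
  v6: (1-0.667)·(3.49,-2.27) + 0.667·(5,-4.39) = (4.4972,-3.6840)
Shoelace sum Σ(x_i·y_{i+1} − x_{i+1}·y_i):
  i=1: 3.8803·3.8294 − -0.4933·1.8531 = +15.7733 (running +15.7733)
  i=2: -0.4933·0.2899 − -3.8809·3.8294 = +14.7187 (running +30.4920)
  i=3: -3.8809·-4.4039 − -3.7769·0.2899 = +18.1861 (running +48.6781)
  i=4: -3.7769·-4.6209 − 1.2802·-4.4039 = +23.0904 (running +71.7685)
  i=5: 1.2802·-3.6840 − 4.4972·-4.6209 = +16.0648 (running +87.8334)
  i=6: 4.4972·1.8531 − 3.8803·-3.6840 = +22.6288 (running +110.4622)
Area = |Σ|/2 = |110.4622|/2 = 55.2311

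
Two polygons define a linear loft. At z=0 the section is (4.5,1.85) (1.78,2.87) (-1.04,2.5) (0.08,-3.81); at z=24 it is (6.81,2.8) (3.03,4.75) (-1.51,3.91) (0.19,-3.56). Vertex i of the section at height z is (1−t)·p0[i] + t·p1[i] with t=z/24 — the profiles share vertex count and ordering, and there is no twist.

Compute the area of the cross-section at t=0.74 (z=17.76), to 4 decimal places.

Cross-section at t=0.74: each vertex is (1-t)·p0[i] + t·p1[i].
  v1: (1-0.74)·(4.5,1.85) + 0.74·(6.81,2.8) = (6.2094,2.5530)
  v2: (1-0.74)·(1.78,2.87) + 0.74·(3.03,4.75) = (2.7050,4.2612)
  v3: (1-0.74)·(-1.04,2.5) + 0.74·(-1.51,3.91) = (-1.3878,3.5434)
  v4: (1-0.74)·(0.08,-3.81) + 0.74·(0.19,-3.56) = (0.1614,-3.6250)
Shoelace sum Σ(x_i·y_{i+1} − x_{i+1}·y_i):
  i=1: 6.2094·4.2612 − 2.7050·2.5530 = +19.5536 (running +19.5536)
  i=2: 2.7050·3.5434 − -1.3878·4.2612 = +15.4986 (running +35.0522)
  i=3: -1.3878·-3.6250 − 0.1614·3.5434 = +4.4589 (running +39.5111)
  i=4: 0.1614·2.5530 − 6.2094·-3.6250 = +22.9211 (running +62.4322)
Area = |Σ|/2 = |62.4322|/2 = 31.2161

Area at t=0.74: 31.2161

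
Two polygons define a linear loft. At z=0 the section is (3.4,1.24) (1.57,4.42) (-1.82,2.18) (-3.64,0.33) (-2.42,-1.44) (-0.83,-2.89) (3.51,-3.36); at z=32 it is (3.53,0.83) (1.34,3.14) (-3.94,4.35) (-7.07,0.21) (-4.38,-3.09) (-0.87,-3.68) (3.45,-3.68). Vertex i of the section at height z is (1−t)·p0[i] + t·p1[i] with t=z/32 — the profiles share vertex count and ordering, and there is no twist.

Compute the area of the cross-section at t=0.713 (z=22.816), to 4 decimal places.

Cross-section at t=0.713: each vertex is (1-t)·p0[i] + t·p1[i].
  v1: (1-0.713)·(3.4,1.24) + 0.713·(3.53,0.83) = (3.4927,0.9477)
  v2: (1-0.713)·(1.57,4.42) + 0.713·(1.34,3.14) = (1.4060,3.5074)
  v3: (1-0.713)·(-1.82,2.18) + 0.713·(-3.94,4.35) = (-3.3316,3.7272)
  v4: (1-0.713)·(-3.64,0.33) + 0.713·(-7.07,0.21) = (-6.0856,0.2444)
  v5: (1-0.713)·(-2.42,-1.44) + 0.713·(-4.38,-3.09) = (-3.8175,-2.6164)
  v6: (1-0.713)·(-0.83,-2.89) + 0.713·(-0.87,-3.68) = (-0.8585,-3.4533)
  v7: (1-0.713)·(3.51,-3.36) + 0.713·(3.45,-3.68) = (3.4672,-3.5882)
Shoelace sum Σ(x_i·y_{i+1} − x_{i+1}·y_i):
  i=1: 3.4927·3.5074 − 1.4060·0.9477 = +10.9177 (running +10.9177)
  i=2: 1.4060·3.7272 − -3.3316·3.5074 = +16.9255 (running +27.8432)
  i=3: -3.3316·0.2444 − -6.0856·3.7272 = +21.8679 (running +49.7111)
  i=4: -6.0856·-2.6164 − -3.8175·0.2444 = +16.8558 (running +66.5669)
  i=5: -3.8175·-3.4533 − -0.8585·-2.6164 = +10.9365 (running +77.5034)
  i=6: -0.8585·-3.5882 − 3.4672·-3.4533 = +15.0538 (running +92.5571)
  i=7: 3.4672·0.9477 − 3.4927·-3.5882 = +15.8181 (running +108.3752)
Area = |Σ|/2 = |108.3752|/2 = 54.1876

Area at t=0.713: 54.1876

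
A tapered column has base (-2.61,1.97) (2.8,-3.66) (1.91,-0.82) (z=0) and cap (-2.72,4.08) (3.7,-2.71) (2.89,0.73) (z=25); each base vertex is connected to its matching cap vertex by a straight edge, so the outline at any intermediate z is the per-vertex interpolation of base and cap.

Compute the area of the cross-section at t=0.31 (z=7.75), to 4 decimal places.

Cross-section at t=0.31: each vertex is (1-t)·p0[i] + t·p1[i].
  v1: (1-0.31)·(-2.61,1.97) + 0.31·(-2.72,4.08) = (-2.6441,2.6241)
  v2: (1-0.31)·(2.8,-3.66) + 0.31·(3.7,-2.71) = (3.0790,-3.3655)
  v3: (1-0.31)·(1.91,-0.82) + 0.31·(2.89,0.73) = (2.2138,-0.3395)
Shoelace sum Σ(x_i·y_{i+1} − x_{i+1}·y_i):
  i=1: -2.6441·-3.3655 − 3.0790·2.6241 = +0.8191 (running +0.8191)
  i=2: 3.0790·-0.3395 − 2.2138·-3.3655 = +6.4052 (running +7.2243)
  i=3: 2.2138·2.6241 − -2.6441·-0.3395 = +4.9116 (running +12.1359)
Area = |Σ|/2 = |12.1359|/2 = 6.0679

Area at t=0.31: 6.0679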